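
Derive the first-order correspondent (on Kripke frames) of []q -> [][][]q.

This is a Sahlqvist (Geach-type) schema ◇^0□^1q → □^3◇^0q.
First-order correspondent: forall x forall z (x R^3 z -> exists w (xRw & z = w)).

forall x forall z (x R^3 z -> exists w (xRw & z = w))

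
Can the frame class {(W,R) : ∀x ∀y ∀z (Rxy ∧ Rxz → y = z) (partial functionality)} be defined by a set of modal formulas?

The condition is partial functionality. A defining modal formula is ◇p → □p.
Suppose ◇p→□p is valid. Take Rxy, Rxz and set V(p)={y}. Then ◇p at x, so □p at x, so p at z, i.e. z=y.

Yes — defined by ◇p → □p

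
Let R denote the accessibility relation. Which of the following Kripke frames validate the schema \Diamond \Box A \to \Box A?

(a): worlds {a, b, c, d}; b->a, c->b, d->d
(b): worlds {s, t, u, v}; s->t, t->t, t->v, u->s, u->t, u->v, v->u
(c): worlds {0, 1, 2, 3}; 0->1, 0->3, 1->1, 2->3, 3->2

none

Frame correspondent (Sahlqvist): \forall x \forall y \forall z (Rxy \wedge Rxz \to Ryz) — i.e. the Euclidean property.
(a): fails — Rba and Rba but not Raa.
(b): fails — Rtv and Rtv but not Rvv.
(c): fails — R01 and R03 but not R13.
Valid on no frame.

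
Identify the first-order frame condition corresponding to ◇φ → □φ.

Partial functionality

This is the CD axiom.
It corresponds to partial functionality: ∀x ∀y ∀z (Rxy ∧ Rxz → y = z).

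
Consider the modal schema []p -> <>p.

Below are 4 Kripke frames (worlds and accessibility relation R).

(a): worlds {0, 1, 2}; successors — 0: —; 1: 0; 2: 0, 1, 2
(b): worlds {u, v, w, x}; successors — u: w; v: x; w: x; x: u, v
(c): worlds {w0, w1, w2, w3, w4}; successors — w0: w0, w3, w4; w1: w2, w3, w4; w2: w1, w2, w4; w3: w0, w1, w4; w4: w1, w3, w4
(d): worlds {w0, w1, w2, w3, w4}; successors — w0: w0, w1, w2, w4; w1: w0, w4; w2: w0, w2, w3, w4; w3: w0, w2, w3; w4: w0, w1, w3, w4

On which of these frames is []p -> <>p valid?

(b), (c), (d)

This is the axiom for seriality; its first-order frame correspondent is forall x exists y Rxy.
(a): fails — world 0 has no successor.
(b): satisfies the condition.
(c): satisfies the condition.
(d): satisfies the condition.
Valid on: (b), (c), (d).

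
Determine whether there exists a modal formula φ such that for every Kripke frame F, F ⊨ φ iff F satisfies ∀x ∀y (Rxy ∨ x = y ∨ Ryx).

Not modally definable

If a class were modally definable it would be closed under disjoint unions (Goldblatt–Thomason).
Take 2 disjoint single-world reflexive frames: each is trivially connected, but their disjoint union has 2 worlds with no edge between distinct components, so it is not connected.
So no modal formula (or set of formulas) defines exactly the connected frames.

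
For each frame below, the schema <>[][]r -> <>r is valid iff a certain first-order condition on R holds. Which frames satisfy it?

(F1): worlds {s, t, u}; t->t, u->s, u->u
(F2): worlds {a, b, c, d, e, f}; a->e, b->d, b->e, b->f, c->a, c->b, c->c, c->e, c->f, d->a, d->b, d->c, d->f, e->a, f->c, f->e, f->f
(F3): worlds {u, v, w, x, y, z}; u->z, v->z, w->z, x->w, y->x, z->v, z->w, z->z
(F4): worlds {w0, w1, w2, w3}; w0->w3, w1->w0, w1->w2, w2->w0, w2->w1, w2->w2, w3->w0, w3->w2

(F2), (F4)

Frame correspondent (Sahlqvist): forall x forall y (xRy -> exists w (y R^2 w & xRw)) — i.e. a generalized confluence (Geach) condition.
(F1): fails — uRs but no w with sR²w and uRw.
(F2): holds.
(F3): fails — yRx but no t with xR²t and yRt.
(F4): holds.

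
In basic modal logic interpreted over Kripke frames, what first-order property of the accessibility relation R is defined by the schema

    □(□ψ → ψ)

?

Suppose □(□ψ→ψ) is valid. Take Rxy and set V(ψ)={w : Ryw}. Then at y, □ψ holds; since □(□ψ→ψ) at x, □ψ→ψ at y, so ψ at y, i.e. Ryy.

shift-reflexivity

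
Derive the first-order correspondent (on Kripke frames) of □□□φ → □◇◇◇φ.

∀x ∀z (xRz → ∃w (xR³w ∧ zR³w))

This is a Sahlqvist (Geach-type) schema ◇^0□^3φ → □^1◇^3φ.
Minimal-valuation argument: fix x; take any y with xR^0y and any z with xR^1z. Set V(φ) to the set of worlds R-reachable from y in exactly 3 steps. Then □^3φ holds at y, so the antecedent holds at x; validity forces ◇^3φ at z, giving a w with zR^3w and yR^3w.
First-order correspondent: ∀x ∀z (xRz → ∃w (xR³w ∧ zR³w)).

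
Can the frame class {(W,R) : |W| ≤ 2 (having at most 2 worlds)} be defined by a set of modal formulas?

If a class were modally definable it would be closed under disjoint unions (Goldblatt–Thomason).
Any modal formula valid on each of 3 disjoint one-world frames is valid on their disjoint union (validity is preserved under disjoint unions). Each one-world frame has |W|=1≤2, but the union has |W|=3.
Hence having at most 2 worlds is not modally definable.

No — not modally definable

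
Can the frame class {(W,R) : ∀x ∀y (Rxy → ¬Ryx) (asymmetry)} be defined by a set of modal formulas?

If a class were modally definable it would be closed under surjective bounded morphisms (Goldblatt–Thomason).
The 4-cycle (worlds 0,1,2,3 with 0→1→2→3→0) is asymmetric. Mapping every world to a single reflexive point • is a surjective bounded morphism, and the reflexive point is not asymmetric (R•• but asymmetry requires ¬R••).
So the class is not modally definable.

No — not modally definable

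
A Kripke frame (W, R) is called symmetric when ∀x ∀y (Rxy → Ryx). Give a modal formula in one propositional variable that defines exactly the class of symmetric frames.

p → □◇p

The condition is symmetry. The B schema p → □◇p defines it.
Suppose p→□◇p is valid. Take Rxy and set V(p)={x}. Then p at x, so □◇p at x, so ◇p at y, so some z with Ryz has p; z=x, i.e. Ryx.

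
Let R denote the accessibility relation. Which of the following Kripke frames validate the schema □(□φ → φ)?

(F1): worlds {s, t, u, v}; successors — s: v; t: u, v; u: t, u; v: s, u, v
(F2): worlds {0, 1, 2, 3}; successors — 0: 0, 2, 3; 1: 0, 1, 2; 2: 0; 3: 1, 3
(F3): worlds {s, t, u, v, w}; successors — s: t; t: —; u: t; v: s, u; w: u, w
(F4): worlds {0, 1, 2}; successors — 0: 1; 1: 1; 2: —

This is the axiom for shift-reflexivity; its first-order frame correspondent is ∀x ∀y (Rxy → Ryy).
(F1): fails — Rut but not Rtt.
(F2): fails — R02 but not R22.
(F3): fails — Rwu but not Ruu.
(F4): satisfies the condition.

(F4)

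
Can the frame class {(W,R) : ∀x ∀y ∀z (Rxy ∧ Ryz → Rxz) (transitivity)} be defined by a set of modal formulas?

Yes: it is transitivity, defined by the 4 schema □r → □□r.
Suppose □r→□□r is valid. Take Rxy, Ryz and set V(r)={w : Rxw}. Then □r at x, so □□r at x, so □r at y, so r at z, i.e. Rxz.

Definable; □r → □□r defines it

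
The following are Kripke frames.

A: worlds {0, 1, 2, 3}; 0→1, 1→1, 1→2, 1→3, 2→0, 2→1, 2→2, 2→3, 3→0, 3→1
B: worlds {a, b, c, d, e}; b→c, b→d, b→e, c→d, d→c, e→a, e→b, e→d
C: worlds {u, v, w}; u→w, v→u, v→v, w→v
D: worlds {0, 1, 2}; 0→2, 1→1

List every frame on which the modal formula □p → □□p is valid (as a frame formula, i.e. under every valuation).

D

This is the axiom for transitivity; its first-order frame correspondent is ∀x ∀y ∀z (Rxy ∧ Ryz → Rxz).
A: fails — R31 and R12 but not R32.
B: fails — Rcd and Rdc but not Rcc.
C: fails — Rvu and Ruw but not Rvw.
D: condition met.
Valid on: D.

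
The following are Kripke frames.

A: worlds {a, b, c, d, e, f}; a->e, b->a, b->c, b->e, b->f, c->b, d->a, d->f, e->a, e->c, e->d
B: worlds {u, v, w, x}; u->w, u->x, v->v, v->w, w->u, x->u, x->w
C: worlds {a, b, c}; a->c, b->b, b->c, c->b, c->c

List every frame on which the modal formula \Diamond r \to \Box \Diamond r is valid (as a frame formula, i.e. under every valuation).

This is the axiom for the Euclidean property; its first-order frame correspondent is \forall x \forall y \forall z (Rxy \wedge Rxz \to Ryz).
A: fails — Rae and Rae but not Ree.
B: fails — Ruw and Ruw but not Rww.
C: condition met.

C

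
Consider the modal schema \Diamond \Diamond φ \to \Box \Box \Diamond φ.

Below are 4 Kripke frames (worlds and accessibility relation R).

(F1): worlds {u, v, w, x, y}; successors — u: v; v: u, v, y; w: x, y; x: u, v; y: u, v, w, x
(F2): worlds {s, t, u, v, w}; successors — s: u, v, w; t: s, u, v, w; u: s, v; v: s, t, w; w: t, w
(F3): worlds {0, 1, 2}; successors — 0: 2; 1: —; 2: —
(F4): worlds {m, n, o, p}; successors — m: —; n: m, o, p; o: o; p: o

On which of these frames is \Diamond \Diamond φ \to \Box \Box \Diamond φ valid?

(F3), (F4)

This is the axiom for a generalized confluence (Geach) condition; its first-order frame correspondent is \forall x \forall y \forall z ((x R^2 y \wedge x R^2 z) \to \exists w (y = w \wedge zRw)).
(F1): fails — uR²u, uR²u but no t with u=t and uRt.
(F2): fails — sR²s, sR²s but no w* with s=w* and sRw*.
(F3): ✓.
(F4): ✓.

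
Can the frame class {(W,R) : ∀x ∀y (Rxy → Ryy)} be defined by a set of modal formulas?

Yes: it is shift-reflexivity, defined by the T□ schema □(□q → q).
Suppose □(□q→q) is valid. Take Rxy and set V(q)={w : Ryw}. Then at y, □q holds; since □(□q→q) at x, □q→q at y, so q at y, i.e. Ryy.

Yes — defined by □(□q → q)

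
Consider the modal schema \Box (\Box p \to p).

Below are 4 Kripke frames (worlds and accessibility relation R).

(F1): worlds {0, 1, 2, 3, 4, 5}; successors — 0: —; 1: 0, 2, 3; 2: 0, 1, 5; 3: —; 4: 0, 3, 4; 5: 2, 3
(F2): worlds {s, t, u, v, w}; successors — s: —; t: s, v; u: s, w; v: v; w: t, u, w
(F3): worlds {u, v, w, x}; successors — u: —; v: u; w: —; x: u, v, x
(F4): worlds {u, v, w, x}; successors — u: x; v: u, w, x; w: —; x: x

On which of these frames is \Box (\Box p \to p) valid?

This is the axiom for shift-reflexivity; its first-order frame correspondent is \forall x \forall y (Rxy \to Ryy).
(F1): fails — R10 but not R00.
(F2): fails — Rwt but not Rtt.
(F3): fails — Rvu but not Ruu.
(F4): fails — Rvw but not Rww.
Valid on no frame.

none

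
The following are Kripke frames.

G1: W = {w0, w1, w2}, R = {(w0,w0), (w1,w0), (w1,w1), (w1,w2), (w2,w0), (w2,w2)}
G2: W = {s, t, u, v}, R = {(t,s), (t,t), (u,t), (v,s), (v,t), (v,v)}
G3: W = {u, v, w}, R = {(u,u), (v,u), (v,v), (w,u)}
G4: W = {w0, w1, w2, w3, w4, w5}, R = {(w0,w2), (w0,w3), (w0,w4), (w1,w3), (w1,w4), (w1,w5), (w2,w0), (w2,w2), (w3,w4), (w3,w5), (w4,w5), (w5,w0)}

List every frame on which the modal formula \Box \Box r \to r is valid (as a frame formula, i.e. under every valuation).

This is the axiom for a generalized confluence (Geach) condition; its first-order frame correspondent is \forall x \exists w (x R^2 w \wedge x = w).
G1: condition met.
G2: fails — at s but no w with sR²w and s=w.
G3: fails — at w but no t with wR²t and w=t.
G4: fails — at w1 but no w with w1R²w and w1=w.

G1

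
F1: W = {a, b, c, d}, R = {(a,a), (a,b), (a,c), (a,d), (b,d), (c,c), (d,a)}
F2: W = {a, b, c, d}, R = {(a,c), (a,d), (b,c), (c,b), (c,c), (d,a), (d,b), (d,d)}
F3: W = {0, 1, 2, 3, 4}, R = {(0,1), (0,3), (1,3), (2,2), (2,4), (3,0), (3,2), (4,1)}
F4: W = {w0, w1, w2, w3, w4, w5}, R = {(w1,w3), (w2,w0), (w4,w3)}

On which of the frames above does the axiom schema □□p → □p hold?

F2

Frame correspondent (Sahlqvist): ∀x ∀y (Rxy → ∃z (Rxz ∧ Rzy)) — i.e. density.
F1: fails — Rbd but no z with Rbz and Rzd.
F2: satisfies the condition.
F3: fails — R01 but no z with R0z and Rz1.
F4: fails — Rw2w0 but no z with Rw2z and Rzw0.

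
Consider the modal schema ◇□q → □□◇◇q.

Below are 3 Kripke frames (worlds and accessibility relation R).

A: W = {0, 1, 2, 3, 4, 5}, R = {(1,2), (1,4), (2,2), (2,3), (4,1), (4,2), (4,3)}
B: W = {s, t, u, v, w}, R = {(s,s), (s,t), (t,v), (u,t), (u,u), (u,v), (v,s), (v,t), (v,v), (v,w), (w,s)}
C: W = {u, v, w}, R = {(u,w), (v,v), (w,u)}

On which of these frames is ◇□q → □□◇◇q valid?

The schema corresponds to a generalized confluence (Geach) condition: ∀x ∀y ∀z ((xRy ∧ xR²z) → ∃w (yRw ∧ zR²w)).
A: fails — 1R2, 1R²3 but no w with 2Rw and 3R²w.
B: fails — uRt, uR²w but no w* with tRw* and wR²w*.
C: holds.
Valid on: C.

C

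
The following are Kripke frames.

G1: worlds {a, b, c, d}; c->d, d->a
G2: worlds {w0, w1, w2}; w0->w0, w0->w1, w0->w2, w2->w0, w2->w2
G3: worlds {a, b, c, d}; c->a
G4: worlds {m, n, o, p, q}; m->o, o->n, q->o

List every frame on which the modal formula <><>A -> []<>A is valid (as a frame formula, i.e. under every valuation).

This is the axiom for a generalized confluence (Geach) condition; its first-order frame correspondent is forall x forall y forall z ((x R^2 y & xRz) -> exists w (y = w & zRw)).
G1: condition met.
G2: fails — w0R²w0, w0Rw1 but no w with w0=w and w1Rw.
G3: condition met.
G4: condition met.

G1, G3, G4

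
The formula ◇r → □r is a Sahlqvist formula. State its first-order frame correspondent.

partial functionality: ∀x ∀y ∀z (Rxy ∧ Rxz → y = z)

This is the CD axiom.
Its frame correspondent is partial functionality — ∀x ∀y ∀z (Rxy ∧ Rxz → y = z).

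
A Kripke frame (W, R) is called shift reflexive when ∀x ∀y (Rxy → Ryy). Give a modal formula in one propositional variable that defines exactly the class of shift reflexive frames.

□(□r → r)

A defining formula is □(□r → r) (the T□ axiom).
Suppose □(□r→r) is valid. Take Rxy and set V(r)={w : Ryw}. Then at y, □r holds; since □(□r→r) at x, □r→r at y, so r at y, i.e. Ryy.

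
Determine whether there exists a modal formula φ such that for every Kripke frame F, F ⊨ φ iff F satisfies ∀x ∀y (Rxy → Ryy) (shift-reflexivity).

Yes: it is shift-reflexivity, defined by the T□ schema □(□q → q).
Suppose □(□q→q) is valid. Take Rxy and set V(q)={w : Ryw}. Then at y, □q holds; since □(□q→q) at x, □q→q at y, so q at y, i.e. Ryy.

Yes — defined by □(□q → q)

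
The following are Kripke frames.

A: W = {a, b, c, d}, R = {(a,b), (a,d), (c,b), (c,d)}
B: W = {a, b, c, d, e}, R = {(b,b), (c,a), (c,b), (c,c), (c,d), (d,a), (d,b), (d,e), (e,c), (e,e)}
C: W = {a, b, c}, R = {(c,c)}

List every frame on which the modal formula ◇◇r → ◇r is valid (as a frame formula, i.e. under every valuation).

The schema corresponds to transitivity: ∀x ∀y ∀z (Rxy ∧ Ryz → Rxz).
A: condition met.
B: fails — Rcd and Rde but not Rce.
C: condition met.

A, C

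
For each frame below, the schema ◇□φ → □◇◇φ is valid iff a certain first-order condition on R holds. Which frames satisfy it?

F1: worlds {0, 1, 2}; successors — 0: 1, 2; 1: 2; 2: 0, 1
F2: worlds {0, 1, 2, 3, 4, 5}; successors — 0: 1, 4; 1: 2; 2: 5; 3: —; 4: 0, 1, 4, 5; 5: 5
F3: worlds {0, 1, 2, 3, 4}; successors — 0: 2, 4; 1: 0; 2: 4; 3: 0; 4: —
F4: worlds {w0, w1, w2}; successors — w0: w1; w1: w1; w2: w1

F4

The schema corresponds to a generalized confluence (Geach) condition: ∀x ∀y ∀z ((xRy ∧ xRz) → ∃w (yRw ∧ zR²w)).
F1: fails — 0R1, 0R1 but no w with 1Rw and 1R²w.
F2: fails — 0R1, 0R1 but no w with 1Rw and 1R²w.
F3: fails — 0R2, 0R2 but no w with 2Rw and 2R²w.
F4: satisfies the condition.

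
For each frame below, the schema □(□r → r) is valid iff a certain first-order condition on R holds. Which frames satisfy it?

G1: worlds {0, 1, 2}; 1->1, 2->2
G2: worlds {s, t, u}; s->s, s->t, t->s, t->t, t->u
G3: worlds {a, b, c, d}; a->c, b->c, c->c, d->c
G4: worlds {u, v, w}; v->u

Frame correspondent (Sahlqvist): ∀x ∀y (Rxy → Ryy) — i.e. shift-reflexivity.
G1: holds.
G2: fails — Rtu but not Ruu.
G3: holds.
G4: fails — Rvu but not Ruu.

G1, G3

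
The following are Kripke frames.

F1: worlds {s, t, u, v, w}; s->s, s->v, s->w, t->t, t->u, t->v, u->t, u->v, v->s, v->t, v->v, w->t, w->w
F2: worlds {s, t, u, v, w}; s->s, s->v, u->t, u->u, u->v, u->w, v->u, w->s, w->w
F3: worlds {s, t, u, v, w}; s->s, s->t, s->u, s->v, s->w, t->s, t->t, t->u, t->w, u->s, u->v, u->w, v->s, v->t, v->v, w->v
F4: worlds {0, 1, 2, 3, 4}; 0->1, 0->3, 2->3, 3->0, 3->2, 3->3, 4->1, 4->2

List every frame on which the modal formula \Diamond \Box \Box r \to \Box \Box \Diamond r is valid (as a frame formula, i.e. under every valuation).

F1, F3

Frame correspondent (Sahlqvist): \forall x \forall y \forall z ((xRy \wedge x R^2 z) \to \exists w (y R^2 w \wedge zRw)) — i.e. a generalized confluence (Geach) condition.
F1: holds.
F2: fails — uRt, uR²s but no w* with tR²w* and sRw*.
F3: holds.
F4: fails — 0R1, 0R²0 but no w with 1R²w and 0Rw.
Valid on: F1, F3.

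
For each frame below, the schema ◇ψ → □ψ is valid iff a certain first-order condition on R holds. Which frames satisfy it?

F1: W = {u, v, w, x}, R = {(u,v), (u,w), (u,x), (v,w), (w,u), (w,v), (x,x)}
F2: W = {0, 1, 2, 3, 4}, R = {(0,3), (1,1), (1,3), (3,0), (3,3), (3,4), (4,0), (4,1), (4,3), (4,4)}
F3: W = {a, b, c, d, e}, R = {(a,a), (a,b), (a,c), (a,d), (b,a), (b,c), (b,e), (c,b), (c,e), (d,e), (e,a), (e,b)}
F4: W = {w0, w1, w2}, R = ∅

F4

Frame correspondent (Sahlqvist): ∀x ∀y ∀z (Rxy ∧ Rxz → y = z) — i.e. partial functionality.
F1: fails — u sees both v and w.
F2: fails — 1 sees both 1 and 3.
F3: fails — a sees both a and b.
F4: ✓.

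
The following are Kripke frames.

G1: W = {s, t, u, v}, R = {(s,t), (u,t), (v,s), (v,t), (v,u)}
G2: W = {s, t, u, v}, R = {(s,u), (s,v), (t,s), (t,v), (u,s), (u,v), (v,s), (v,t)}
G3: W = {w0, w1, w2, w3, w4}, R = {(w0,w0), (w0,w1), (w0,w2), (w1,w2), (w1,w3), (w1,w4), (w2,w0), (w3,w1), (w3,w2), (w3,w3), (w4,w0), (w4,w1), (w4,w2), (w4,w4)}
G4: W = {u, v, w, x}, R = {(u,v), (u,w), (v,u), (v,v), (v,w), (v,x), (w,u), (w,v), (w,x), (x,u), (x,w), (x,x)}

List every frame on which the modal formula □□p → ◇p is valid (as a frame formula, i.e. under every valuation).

This is the axiom for a generalized confluence (Geach) condition; its first-order frame correspondent is ∀x ∃w (xR²w ∧ xRw).
G1: fails — at s but no w with sR²w and sRw.
G2: satisfies the condition.
G3: satisfies the condition.
G4: satisfies the condition.

G2, G3, G4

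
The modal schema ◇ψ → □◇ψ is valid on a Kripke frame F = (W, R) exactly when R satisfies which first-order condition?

the Euclidean property

This schema is the 5 axiom.
Its frame correspondent is the Euclidean property — ∀x ∀y ∀z (Rxy ∧ Rxz → Ryz).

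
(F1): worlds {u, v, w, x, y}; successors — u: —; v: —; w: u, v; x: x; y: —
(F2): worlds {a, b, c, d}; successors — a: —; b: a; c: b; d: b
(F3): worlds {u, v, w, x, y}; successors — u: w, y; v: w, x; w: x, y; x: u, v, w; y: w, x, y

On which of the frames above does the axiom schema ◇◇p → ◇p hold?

(F1)

Frame correspondent (Sahlqvist): ∀x ∀y ∀z (Rxy ∧ Ryz → Rxz) — i.e. transitivity.
(F1): condition met.
(F2): fails — Rdb and Rba but not Rda.
(F3): fails — Rxw and Rwx but not Rxx.
Valid on: (F1).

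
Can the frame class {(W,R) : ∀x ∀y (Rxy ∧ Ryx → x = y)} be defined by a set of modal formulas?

Not modally definable

Any modally definable frame class is closed under surjective bounded morphisms.
The 8-cycle (worlds w0,w1,w2,w3,w4,w5,w6,w7 with w0→w1→w2→w3→w4→w5→w6→w7→w0) is antisymmetric. Sending even-indexed worlds to a and odd-indexed worlds to b is a surjective bounded morphism onto the two-world frame with a↔b, which is not antisymmetric.
So no modal formula (or set of formulas) defines exactly the antisymmetric frames.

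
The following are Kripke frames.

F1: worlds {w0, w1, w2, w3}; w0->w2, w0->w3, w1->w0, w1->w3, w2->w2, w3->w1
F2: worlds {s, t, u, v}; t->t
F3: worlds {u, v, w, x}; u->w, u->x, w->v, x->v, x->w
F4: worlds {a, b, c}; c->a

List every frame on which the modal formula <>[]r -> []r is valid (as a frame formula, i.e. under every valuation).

F2

Frame correspondent (Sahlqvist): forall x forall y forall z (Rxy & Rxz -> Ryz) — i.e. the Euclidean property.
F1: fails — Rw0w2 and Rw0w3 but not Rw2w3.
F2: condition met.
F3: fails — Ruw and Ruw but not Rww.
F4: fails — Rca and Rca but not Raa.
Valid on: F2.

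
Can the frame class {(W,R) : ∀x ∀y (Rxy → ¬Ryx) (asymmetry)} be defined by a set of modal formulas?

Any modally definable frame class is closed under surjective bounded morphisms.
The 3-cycle (worlds a,b,c with a→b→c→a) is asymmetric. Mapping every world to a single reflexive point • is a surjective bounded morphism, and the reflexive point is not asymmetric (R•• but asymmetry requires ¬R••).
Hence asymmetry is not modally definable.

Not modally definable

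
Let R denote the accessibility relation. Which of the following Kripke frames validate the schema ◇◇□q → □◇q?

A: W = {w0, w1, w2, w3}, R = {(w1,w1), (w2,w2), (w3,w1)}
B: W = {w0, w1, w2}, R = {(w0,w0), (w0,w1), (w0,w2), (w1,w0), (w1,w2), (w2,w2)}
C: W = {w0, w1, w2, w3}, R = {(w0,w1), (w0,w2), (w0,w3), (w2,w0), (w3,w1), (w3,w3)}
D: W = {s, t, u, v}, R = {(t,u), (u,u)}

The schema corresponds to a generalized confluence (Geach) condition: ∀x ∀y ∀z ((xR²y ∧ xRz) → ∃w (yRw ∧ zRw)).
A: holds.
B: holds.
C: fails — w0R²w0, w0Rw1 but no w with w0Rw and w1Rw.
D: holds.

A, B, D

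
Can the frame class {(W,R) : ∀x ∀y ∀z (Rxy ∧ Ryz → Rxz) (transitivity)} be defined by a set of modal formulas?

Yes, by □q → □□q

This is a Sahlqvist condition; the 4 axiom □q → □□q defines it.
Suppose □q→□□q is valid. Take Rxy, Ryz and set V(q)={w : Rxw}. Then □q at x, so □□q at x, so □q at y, so q at z, i.e. Rxz.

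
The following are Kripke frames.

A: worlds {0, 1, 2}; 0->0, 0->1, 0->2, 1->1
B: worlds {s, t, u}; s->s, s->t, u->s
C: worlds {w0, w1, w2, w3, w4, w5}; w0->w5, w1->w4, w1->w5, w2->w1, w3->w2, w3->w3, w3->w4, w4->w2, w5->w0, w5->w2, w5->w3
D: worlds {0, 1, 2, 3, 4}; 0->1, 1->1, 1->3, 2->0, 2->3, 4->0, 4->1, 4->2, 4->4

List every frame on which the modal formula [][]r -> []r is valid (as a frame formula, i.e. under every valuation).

This is the axiom for density; its first-order frame correspondent is forall x forall y (Rxy -> exists z (Rxz & Rzy)).
A: holds.
B: holds.
C: fails — Rw1w5 but no z with Rw1z and Rzw5.
D: fails — R23 but no z with R2z and Rz3.

A, B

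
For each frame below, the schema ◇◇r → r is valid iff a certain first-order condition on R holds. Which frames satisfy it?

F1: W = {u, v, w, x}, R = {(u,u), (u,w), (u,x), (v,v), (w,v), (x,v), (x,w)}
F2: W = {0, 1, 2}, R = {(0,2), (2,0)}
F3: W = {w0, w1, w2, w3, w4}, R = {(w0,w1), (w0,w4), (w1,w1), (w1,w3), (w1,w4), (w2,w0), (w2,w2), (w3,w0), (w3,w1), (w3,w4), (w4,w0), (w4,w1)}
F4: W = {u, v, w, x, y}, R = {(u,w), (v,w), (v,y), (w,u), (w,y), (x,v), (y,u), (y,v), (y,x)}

This is the axiom for a generalized confluence (Geach) condition; its first-order frame correspondent is ∀x ∀y (xR²y → ∃w (y = w ∧ x = w)).
F1: fails — uR²v but v ≠ u.
F2: condition met.
F3: fails — w0R²w1 but w1 ≠ w0.
F4: fails — uR²y but y ≠ u.

F2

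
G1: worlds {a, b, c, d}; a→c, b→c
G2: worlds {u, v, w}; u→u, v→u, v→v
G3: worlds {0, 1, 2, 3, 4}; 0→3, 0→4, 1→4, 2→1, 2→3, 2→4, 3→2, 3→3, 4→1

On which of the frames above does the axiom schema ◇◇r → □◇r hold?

G1

This is the axiom for a generalized confluence (Geach) condition; its first-order frame correspondent is ∀x ∀y ∀z ((xR²y ∧ xRz) → ∃w (y = w ∧ zRw)).
G1: ✓.
G2: fails — vR²v, vRu but no t with v=t and uRt.
G3: fails — 0R²1, 0R3 but no w with 1=w and 3Rw.
Valid on: G1.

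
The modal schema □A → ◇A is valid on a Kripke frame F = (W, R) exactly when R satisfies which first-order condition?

seriality: ∀x ∃y Rxy

This is the D axiom.
It corresponds to seriality: ∀x ∃y Rxy.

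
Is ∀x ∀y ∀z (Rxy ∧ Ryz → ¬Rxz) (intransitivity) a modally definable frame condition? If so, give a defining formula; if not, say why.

Modal frame validity is preserved under surjective bounded morphisms.
The 3-cycle (worlds 0,1,2 with 0→1→2→0) is intransitive. Mapping every world to a single reflexive point • is a surjective bounded morphism; the reflexive point is not intransitive (R••∧R•• but R••).
So no modal formula (or set of formulas) defines exactly the intransitive frames.

Not modally definable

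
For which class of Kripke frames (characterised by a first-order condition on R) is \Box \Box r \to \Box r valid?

density: \forall x \forall y (Rxy \to \exists z (Rxz \wedge Rzy))

Suppose □□r→□r is valid. Take Rxy and set V(r)={w : xR²w}. Then □□r at x, so □r at x, so r at y, i.e. ∃z(Rxz∧Rzy).
Conversely, on a frame with density the schema holds at every world under every valuation.
So the correspondent is density.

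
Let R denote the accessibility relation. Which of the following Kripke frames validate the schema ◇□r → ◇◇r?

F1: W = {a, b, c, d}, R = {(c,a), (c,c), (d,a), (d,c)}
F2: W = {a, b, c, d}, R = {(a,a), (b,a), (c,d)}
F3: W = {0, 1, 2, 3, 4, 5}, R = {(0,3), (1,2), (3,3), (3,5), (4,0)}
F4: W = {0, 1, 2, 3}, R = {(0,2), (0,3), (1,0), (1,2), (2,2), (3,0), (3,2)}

F4

Frame correspondent (Sahlqvist): ∀x ∀y (xRy → ∃w (yRw ∧ xR²w)) — i.e. a generalized confluence (Geach) condition.
F1: fails — cRa but no w with aRw and cR²w.
F2: fails — cRd but no w with dRw and cR²w.
F3: fails — 1R2 but no w with 2Rw and 1R²w.
F4: condition met.
Valid on: F4.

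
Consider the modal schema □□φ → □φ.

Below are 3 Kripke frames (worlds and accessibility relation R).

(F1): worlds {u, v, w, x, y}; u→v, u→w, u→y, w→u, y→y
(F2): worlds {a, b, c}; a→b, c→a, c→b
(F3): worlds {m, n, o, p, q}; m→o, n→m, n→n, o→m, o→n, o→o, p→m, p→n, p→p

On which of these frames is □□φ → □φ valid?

(F3)

The schema corresponds to density: ∀x ∀y (Rxy → ∃z (Rxz ∧ Rzy)).
(F1): fails — Ruv but no z with Ruz and Rzv.
(F2): fails — Rca but no z with Rcz and Rza.
(F3): satisfies the condition.
Valid on: (F3).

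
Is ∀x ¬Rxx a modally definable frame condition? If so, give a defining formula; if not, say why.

Not definable by any modal formula

Modal frame validity is preserved under surjective bounded morphisms.
The 5-cycle (worlds a,b,c,d,e with a→b→c→d→e→a) is irreflexive, and the map sending every world to a single reflexive point • is a surjective bounded morphism (forth: every edge maps to (•,•); back: every world has a successor). So any modal formula valid on the 5-cycle is also valid on the reflexive point, which is not irreflexive.
Hence irreflexivity is not modally definable.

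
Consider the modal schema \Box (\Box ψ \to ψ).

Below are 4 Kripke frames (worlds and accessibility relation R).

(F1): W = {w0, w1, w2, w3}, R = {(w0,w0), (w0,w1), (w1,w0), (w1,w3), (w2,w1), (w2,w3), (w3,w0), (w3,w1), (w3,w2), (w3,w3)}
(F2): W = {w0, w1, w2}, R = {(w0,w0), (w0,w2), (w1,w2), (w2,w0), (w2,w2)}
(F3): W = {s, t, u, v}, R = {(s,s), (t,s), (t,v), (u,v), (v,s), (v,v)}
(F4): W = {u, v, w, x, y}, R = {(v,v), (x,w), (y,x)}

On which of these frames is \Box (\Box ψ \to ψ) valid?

(F2), (F3)

The schema corresponds to shift-reflexivity: \forall x \forall y (Rxy \to Ryy).
(F1): fails — Rw3w1 but not Rw1w1.
(F2): condition met.
(F3): condition met.
(F4): fails — Rxw but not Rww.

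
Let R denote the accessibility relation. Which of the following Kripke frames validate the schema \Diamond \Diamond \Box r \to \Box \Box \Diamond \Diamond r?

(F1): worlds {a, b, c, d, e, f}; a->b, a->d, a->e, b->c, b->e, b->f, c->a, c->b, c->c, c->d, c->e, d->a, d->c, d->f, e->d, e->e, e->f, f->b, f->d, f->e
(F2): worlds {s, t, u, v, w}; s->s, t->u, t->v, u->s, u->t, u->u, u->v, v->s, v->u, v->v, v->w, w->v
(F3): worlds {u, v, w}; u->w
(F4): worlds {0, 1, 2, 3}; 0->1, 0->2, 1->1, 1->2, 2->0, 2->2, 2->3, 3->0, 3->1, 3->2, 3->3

(F1), (F3), (F4)

This is the axiom for a generalized confluence (Geach) condition; its first-order frame correspondent is \forall x \forall y \forall z ((x R^2 y \wedge x R^2 z) \to \exists w (yRw \wedge z R^2 w)).
(F1): condition met.
(F2): fails — tR²t, tR²s but no w* with tRw* and sR²w*.
(F3): condition met.
(F4): condition met.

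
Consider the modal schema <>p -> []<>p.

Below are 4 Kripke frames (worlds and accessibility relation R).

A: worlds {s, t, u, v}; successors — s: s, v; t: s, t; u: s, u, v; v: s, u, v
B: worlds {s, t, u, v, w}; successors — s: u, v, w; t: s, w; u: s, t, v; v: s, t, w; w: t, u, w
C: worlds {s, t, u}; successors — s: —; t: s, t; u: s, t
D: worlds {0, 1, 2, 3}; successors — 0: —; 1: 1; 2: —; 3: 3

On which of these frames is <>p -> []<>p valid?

D

The schema corresponds to the Euclidean property: forall x forall y forall z (Rxy & Rxz -> Ryz).
A: fails — Rts and Rtt but not Rst.
B: fails — Rsv and Rsv but not Rvv.
C: fails — Rts and Rtt but not Rst.
D: ✓.
Valid on: D.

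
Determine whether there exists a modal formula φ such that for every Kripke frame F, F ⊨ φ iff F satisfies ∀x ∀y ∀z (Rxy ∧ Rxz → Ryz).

The condition is the Euclidean property. A defining modal formula is ◇p → □◇p.
Suppose ◇p→□◇p is valid. Take Rxy, Rxz and set V(p)={y}. Then ◇p at x, so □◇p at x, so ◇p at z, so some w with Rzw has p; w=y, i.e. Rzy. By symmetry of the argument, Ryz.

Yes, by ◇p → □◇p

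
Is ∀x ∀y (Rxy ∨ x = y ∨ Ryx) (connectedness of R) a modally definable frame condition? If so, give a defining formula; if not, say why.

Modal frame validity is preserved under disjoint unions.
Take 4 disjoint single-world reflexive frames: each is trivially connected, but their disjoint union has 4 worlds with no edge between distinct components, so it is not connected.
Hence connectedness of R is not modally definable.

No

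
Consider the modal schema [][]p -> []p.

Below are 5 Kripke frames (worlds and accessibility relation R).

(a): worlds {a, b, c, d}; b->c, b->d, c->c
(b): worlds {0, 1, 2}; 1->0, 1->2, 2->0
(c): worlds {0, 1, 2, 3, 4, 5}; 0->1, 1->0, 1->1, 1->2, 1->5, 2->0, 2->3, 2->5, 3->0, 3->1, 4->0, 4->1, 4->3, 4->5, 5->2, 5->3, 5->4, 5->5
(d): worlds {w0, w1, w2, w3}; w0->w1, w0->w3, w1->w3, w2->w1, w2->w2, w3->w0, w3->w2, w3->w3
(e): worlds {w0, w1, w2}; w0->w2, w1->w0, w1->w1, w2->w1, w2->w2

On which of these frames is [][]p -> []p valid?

This is the axiom for density; its first-order frame correspondent is forall x forall y (Rxy -> exists z (Rxz & Rzy)).
(a): fails — Rbd but no z with Rbz and Rzd.
(b): fails — R12 but no z with R1z and Rz2.
(c): ✓.
(d): fails — Rw0w1 but no z with Rw0z and Rzw1.
(e): ✓.

(c), (e)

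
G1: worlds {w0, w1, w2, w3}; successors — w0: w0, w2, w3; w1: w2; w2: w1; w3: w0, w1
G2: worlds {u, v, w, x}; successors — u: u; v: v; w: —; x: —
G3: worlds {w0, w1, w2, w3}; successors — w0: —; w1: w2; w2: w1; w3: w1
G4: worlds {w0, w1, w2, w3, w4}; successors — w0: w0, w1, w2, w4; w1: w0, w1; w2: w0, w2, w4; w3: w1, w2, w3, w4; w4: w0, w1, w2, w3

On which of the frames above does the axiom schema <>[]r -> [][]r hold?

The schema corresponds to a generalized confluence (Geach) condition: forall x forall y forall z ((xRy & x R^2 z) -> exists w (yRw & z = w)).
G1: fails — w0Rw0, w0R²w1 but no w with w0Rw and w1=w.
G2: holds.
G3: holds.
G4: fails — w0Rw0, w0R²w3 but no w with w0Rw and w3=w.

G2, G3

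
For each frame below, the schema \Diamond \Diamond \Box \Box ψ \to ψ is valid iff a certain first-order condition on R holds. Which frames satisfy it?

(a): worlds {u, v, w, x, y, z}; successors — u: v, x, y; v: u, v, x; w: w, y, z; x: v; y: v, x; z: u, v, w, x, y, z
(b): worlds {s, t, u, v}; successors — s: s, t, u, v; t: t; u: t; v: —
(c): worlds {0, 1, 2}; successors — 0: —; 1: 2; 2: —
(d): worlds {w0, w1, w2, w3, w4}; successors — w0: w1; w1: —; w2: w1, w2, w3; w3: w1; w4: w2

The schema corresponds to a generalized confluence (Geach) condition: \forall x \forall y (x R^2 y \to \exists w (y R^2 w \wedge x = w)).
(a): fails — wR²u but no t with uR²t and w=t.
(b): fails — sR²t but no w with tR²w and s=w.
(c): satisfies the condition.
(d): fails — w2R²w1 but no w with w1R²w and w2=w.

(c)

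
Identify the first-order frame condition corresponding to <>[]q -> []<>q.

Convergence

Suppose ◇□q→□◇q is valid. Take Rxy, Rxz and set V(q)={w : Ryw}. Then □q at y so ◇□q at x, so □◇q at x, so ◇q at z, giving w with Rzw and Ryw.
Conversely, on a frame with convergence the schema holds at every world under every valuation.
Frame condition: forall x forall y forall z (Rxy & Rxz -> exists w (Ryw & Rzw)).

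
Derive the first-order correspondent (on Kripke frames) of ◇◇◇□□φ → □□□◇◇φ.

This is a Sahlqvist (Geach-type) schema ◇^3□^2φ → □^3◇^2φ.
First-order correspondent: ∀x ∀y ∀z ((xR³y ∧ xR³z) → ∃w (yR²w ∧ zR²w)).

∀x ∀y ∀z ((xR³y ∧ xR³z) → ∃w (yR²w ∧ zR²w))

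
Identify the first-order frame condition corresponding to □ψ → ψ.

This schema is the T axiom.
Its frame correspondent is reflexivity — ∀x Rxx.

reflexivity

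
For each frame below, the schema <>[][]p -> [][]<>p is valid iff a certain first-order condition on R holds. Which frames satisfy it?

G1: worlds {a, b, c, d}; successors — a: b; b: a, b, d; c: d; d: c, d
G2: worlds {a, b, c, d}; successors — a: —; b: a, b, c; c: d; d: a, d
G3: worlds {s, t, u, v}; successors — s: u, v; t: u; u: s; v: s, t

G3

The schema corresponds to a generalized confluence (Geach) condition: forall x forall y forall z ((xRy & x R^2 z) -> exists w (y R^2 w & zRw)).
G1: fails — bRd, bR²a but no w with dR²w and aRw.
G2: fails — bRa, bR²a but no w with aR²w and aRw.
G3: satisfies the condition.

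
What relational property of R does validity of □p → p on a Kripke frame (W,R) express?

Suppose □p→p is valid. At any x set V(p)={w : Rxw}. Then □p holds at x, so p holds at x, i.e. Rxx.

reflexivity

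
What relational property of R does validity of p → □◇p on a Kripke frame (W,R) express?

Suppose p→□◇p is valid. Take Rxy and set V(p)={x}. Then p at x, so □◇p at x, so ◇p at y, so some z with Ryz has p; z=x, i.e. Ryx.
Conversely, any frame satisfying ∀x ∀y (Rxy → Ryx) validates the schema.
Frame condition: ∀x ∀y (Rxy → Ryx).

symmetry: ∀x ∀y (Rxy → Ryx)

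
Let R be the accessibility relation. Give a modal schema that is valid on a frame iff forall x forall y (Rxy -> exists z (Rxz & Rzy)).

The condition is density. The C4 schema □□r → □r defines it.

□□r → □r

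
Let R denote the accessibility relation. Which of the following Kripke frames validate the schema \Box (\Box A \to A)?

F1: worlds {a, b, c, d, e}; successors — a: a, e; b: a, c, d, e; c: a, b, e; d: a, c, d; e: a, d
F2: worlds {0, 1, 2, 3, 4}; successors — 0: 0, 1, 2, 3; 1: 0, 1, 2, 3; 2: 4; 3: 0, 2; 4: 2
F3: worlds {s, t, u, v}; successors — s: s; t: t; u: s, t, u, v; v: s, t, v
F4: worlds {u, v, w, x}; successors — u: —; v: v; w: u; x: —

F3

Frame correspondent (Sahlqvist): \forall x \forall y (Rxy \to Ryy) — i.e. shift-reflexivity.
F1: fails — Rbc but not Rcc.
F2: fails — R32 but not R22.
F3: ✓.
F4: fails — Rwu but not Ruu.
Valid on: F3.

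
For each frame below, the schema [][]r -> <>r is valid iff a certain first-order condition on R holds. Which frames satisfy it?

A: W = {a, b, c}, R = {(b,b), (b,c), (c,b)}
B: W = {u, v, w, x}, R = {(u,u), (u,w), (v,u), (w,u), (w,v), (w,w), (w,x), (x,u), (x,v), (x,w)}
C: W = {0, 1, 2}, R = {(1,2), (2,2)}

This is the axiom for a generalized confluence (Geach) condition; its first-order frame correspondent is forall x exists w (x R^2 w & xRw).
A: fails — at a but no w with aR²w and aRw.
B: ✓.
C: fails — at 0 but no w with 0R²w and 0Rw.

B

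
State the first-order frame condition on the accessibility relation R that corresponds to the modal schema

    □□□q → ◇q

This is a Sahlqvist (Geach-type) schema ◇^0□^3q → □^0◇^1q.
Minimal-valuation argument: fix x; take any y with xR^0y and any z with xR^0z. Set V(q) to the set of worlds R-reachable from y in exactly 3 steps. Then □^3q holds at y, so the antecedent holds at x; validity forces ◇^1q at z, giving a w with zR^1w and yR^3w.
First-order correspondent: ∀x ∃w (xR³w ∧ xRw).

∀x ∃w (xR³w ∧ xRw)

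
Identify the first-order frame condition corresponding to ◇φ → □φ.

Partial functionality

This schema is the CD axiom.
Its frame correspondent is partial functionality — ∀x ∀y ∀z (Rxy ∧ Rxz → y = z).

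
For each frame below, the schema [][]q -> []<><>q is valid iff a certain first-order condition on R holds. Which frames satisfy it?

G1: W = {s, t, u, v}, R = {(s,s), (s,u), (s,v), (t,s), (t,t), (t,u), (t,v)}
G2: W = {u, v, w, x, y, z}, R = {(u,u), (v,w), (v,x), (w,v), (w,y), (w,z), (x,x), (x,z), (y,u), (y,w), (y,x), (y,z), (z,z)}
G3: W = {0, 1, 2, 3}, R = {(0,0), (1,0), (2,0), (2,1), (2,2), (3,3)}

G2, G3

This is the axiom for a generalized confluence (Geach) condition; its first-order frame correspondent is forall x forall z (xRz -> exists w (x R^2 w & z R^2 w)).
G1: fails — sRu but no w with sR²w and uR²w.
G2: holds.
G3: holds.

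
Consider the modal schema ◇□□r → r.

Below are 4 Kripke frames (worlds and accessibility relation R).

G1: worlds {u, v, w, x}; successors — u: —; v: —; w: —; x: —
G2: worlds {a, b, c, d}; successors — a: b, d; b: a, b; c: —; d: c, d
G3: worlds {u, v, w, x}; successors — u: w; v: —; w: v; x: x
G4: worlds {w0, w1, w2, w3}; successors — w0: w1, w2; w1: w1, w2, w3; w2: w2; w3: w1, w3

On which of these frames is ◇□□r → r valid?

The schema corresponds to a generalized confluence (Geach) condition: ∀x ∀y (xRy → ∃w (yR²w ∧ x = w)).
G1: ✓.
G2: fails — aRd but no w with dR²w and a=w.
G3: fails — uRw but no t with wR²t and u=t.
G4: fails — w0Rw1 but no w with w1R²w and w0=w.
Valid on: G1.

G1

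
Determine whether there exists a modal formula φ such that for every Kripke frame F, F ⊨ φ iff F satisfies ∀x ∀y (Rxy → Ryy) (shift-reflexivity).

Yes, by □(□q → q)

Yes: it is shift-reflexivity, defined by the T□ schema □(□q → q).
Suppose □(□q→q) is valid. Take Rxy and set V(q)={w : Ryw}. Then at y, □q holds; since □(□q→q) at x, □q→q at y, so q at y, i.e. Ryy.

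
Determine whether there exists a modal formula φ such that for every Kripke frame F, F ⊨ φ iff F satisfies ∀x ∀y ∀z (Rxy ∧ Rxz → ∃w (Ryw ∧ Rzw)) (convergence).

The condition is convergence. A defining modal formula is ◇□p → □◇p.

Yes, by ◇□p → □◇p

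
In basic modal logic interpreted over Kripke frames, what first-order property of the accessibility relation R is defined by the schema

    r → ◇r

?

reflexivity: ∀x Rxx

This schema is equivalent to the T axiom □r → r.
Its frame correspondent is reflexivity — ∀x Rxx.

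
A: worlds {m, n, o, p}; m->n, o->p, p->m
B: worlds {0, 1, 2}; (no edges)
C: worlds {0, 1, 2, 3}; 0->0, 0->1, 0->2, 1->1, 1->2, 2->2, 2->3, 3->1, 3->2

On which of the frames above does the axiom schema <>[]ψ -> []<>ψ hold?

B, C

The schema corresponds to convergence: forall x forall y forall z (Rxy & Rxz -> exists w (Ryw & Rzw)).
A: fails — Rmn and Rmn but n and n have no common successor.
B: condition met.
C: condition met.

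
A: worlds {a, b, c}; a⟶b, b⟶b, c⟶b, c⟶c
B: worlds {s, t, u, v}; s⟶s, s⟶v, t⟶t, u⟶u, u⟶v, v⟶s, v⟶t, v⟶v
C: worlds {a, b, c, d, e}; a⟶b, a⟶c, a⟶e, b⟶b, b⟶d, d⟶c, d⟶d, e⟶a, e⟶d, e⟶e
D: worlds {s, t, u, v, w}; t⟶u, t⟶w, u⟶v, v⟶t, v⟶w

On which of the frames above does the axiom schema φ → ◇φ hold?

Frame correspondent (Sahlqvist): ∀x ∃w (x = w ∧ xRw) — i.e. a generalized confluence (Geach) condition.
A: fails — at a but no w with a=w and aRw.
B: satisfies the condition.
C: fails — at a but no w with a=w and aRw.
D: fails — at s but no w* with s=w* and sRw*.
Valid on: B.

B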